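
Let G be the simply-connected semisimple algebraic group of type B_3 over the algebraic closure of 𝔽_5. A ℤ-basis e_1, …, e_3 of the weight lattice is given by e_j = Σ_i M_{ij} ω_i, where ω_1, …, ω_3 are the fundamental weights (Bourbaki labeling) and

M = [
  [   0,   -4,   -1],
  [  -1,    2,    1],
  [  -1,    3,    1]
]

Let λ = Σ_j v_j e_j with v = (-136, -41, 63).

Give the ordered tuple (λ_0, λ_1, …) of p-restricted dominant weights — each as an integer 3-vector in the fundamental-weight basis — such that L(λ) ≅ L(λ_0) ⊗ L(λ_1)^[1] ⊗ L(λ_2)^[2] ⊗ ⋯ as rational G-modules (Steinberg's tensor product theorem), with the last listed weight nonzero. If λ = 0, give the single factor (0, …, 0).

((1, 2, 1), (0, 3, 0), (4, 4, 3))

Change of basis e → ω: c = M·v where v = (-136, -41, 63):
  c_1 = 0*-136 + -4*-41 + -1*63 = 101
  c_2 = -1*-136 + 2*-41 + 1*63 = 117
  c_3 = -1*-136 + 3*-41 + 1*63 = 76
Expand coordinatewise in base 5:
  c_1 = 101 = 1·5^0 + 0·5^1 + 4·5^2
  c_2 = 117 = 2·5^0 + 3·5^1 + 4·5^2
  c_3 = 76 = 1·5^0 + 0·5^1 + 3·5^2
p-restricted factor λ_0 = (1, 2, 1)
p-restricted factor λ_1 = (0, 3, 0)
p-restricted factor λ_2 = (4, 4, 3)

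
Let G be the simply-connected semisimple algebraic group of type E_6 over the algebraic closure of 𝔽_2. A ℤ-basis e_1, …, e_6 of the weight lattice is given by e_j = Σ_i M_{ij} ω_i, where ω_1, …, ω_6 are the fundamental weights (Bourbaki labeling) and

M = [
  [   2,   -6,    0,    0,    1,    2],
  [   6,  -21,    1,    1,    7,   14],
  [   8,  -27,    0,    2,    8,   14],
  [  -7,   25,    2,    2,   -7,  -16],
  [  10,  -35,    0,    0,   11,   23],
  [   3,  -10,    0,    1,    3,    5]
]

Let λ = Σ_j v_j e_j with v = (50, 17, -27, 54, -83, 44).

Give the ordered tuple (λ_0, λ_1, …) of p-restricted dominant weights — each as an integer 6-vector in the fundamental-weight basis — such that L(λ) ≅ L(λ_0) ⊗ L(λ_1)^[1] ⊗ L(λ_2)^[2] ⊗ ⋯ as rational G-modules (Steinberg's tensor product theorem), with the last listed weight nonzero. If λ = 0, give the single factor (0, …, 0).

((1, 1, 1, 0, 0, 1), (1, 0, 0, 1, 0, 0), (0, 1, 0, 1, 1, 1))

Compute c_i = Σ_j M_{ij} v_j with v = (50, 17, -27, 54, -83, 44):
  c_1 = (2)·(50) + (-6)·(17) + (0)·(-27) + (0)·(54) + (1)·(-83) + (2)·(44) = 3
  c_2 = (6)·(50) + (-21)·(17) + (1)·(-27) + (1)·(54) + (7)·(-83) + (14)·(44) = 5
  c_3 = (8)·(50) + (-27)·(17) + (0)·(-27) + (2)·(54) + (8)·(-83) + (14)·(44) = 1
  c_4 = (-7)·(50) + (25)·(17) + (2)·(-27) + (2)·(54) + (-7)·(-83) + (-16)·(44) = 6
  c_5 = (10)·(50) + (-35)·(17) + (0)·(-27) + (0)·(54) + (11)·(-83) + (23)·(44) = 4
  c_6 = (3)·(50) + (-10)·(17) + (0)·(-27) + (1)·(54) + (3)·(-83) + (5)·(44) = 5
Base-2 expansion of each c_i:
  c_1 = 3 = 1·2^0 + 1·2^1
  c_2 = 5 = 1·2^0 + 0·2^1 + 1·2^2
  c_3 = 1 = 1·2^0
  c_4 = 6 = 0·2^0 + 1·2^1 + 1·2^2
  c_5 = 4 = 0·2^0 + 0·2^1 + 1·2^2
  c_6 = 5 = 1·2^0 + 0·2^1 + 1·2^2
Factor λ_0 = (1, 1, 1, 0, 0, 1)
Factor λ_1 = (1, 0, 0, 1, 0, 0)
Factor λ_2 = (0, 1, 0, 1, 1, 1)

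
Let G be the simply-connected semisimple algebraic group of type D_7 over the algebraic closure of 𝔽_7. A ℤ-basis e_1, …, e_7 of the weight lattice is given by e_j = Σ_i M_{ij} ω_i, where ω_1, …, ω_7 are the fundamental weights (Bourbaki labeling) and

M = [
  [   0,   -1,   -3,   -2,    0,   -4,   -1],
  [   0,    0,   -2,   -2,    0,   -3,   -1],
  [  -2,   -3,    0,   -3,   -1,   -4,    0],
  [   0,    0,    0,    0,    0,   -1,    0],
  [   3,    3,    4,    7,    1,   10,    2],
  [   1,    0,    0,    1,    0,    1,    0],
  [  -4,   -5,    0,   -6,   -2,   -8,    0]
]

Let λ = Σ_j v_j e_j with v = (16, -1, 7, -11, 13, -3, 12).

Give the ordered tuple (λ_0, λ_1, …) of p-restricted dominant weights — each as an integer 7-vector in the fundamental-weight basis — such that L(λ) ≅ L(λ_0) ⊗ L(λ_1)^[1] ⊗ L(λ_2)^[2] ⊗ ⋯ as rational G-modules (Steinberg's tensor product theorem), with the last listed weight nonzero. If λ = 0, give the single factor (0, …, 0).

Change of basis e → ω: c = M·v where v = (16, -1, 7, -11, 13, -3, 12):
  c_1 = 0*16 + -1*-1 + -3*7 + -2*-11 + 0*13 + -4*-3 + -1*12 = 2
  c_2 = 0*16 + 0*-1 + -2*7 + -2*-11 + 0*13 + -3*-3 + -1*12 = 5
  c_3 = -2*16 + -3*-1 + 0*7 + -3*-11 + -1*13 + -4*-3 + 0*12 = 3
  c_4 = 0*16 + 0*-1 + 0*7 + 0*-11 + 0*13 + -1*-3 + 0*12 = 3
  c_5 = 3*16 + 3*-1 + 4*7 + 7*-11 + 1*13 + 10*-3 + 2*12 = 3
  c_6 = 1*16 + 0*-1 + 0*7 + 1*-11 + 0*13 + 1*-3 + 0*12 = 2
  c_7 = -4*16 + -5*-1 + 0*7 + -6*-11 + -2*13 + -8*-3 + 0*12 = 5
Writing each c_i in base p = 7:
  c_1 = 2 = 2·7^0
  c_2 = 5 = 5·7^0
  c_3 = 3 = 3·7^0
  c_4 = 3 = 3·7^0
  c_5 = 3 = 3·7^0
  c_6 = 2 = 2·7^0
  c_7 = 5 = 5·7^0
λ_0 = (2, 5, 3, 3, 3, 2, 5)

((2, 5, 3, 3, 3, 2, 5),)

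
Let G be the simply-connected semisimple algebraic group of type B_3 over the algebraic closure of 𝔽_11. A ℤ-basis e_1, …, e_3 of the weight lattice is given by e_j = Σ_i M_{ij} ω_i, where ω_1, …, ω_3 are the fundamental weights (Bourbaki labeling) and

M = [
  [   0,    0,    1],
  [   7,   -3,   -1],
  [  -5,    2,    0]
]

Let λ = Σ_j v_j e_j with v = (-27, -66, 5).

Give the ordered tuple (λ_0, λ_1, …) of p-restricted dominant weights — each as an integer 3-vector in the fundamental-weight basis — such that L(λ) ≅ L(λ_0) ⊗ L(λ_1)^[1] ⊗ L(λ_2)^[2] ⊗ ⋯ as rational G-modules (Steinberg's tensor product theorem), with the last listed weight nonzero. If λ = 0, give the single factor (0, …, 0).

((5, 4, 3),)

In the fundamental-weight basis, λ has coordinates c = M·v (v = (-27, -66, 5)):
  c_1 = (0)·(-27) + (0)·(-66) + 1·5 = 5
  c_2 = (7)·(-27) + (-3)·(-66) + (-1)·(5) = 4
  c_3 = (-5)·(-27) + (2)·(-66) + 0·5 = 3
Expand coordinatewise in base 11:
  c_1 = 5 = 5·11^0
  c_2 = 4 = 4·11^0
  c_3 = 3 = 3·11^0
Factor λ_0 = (5, 4, 3)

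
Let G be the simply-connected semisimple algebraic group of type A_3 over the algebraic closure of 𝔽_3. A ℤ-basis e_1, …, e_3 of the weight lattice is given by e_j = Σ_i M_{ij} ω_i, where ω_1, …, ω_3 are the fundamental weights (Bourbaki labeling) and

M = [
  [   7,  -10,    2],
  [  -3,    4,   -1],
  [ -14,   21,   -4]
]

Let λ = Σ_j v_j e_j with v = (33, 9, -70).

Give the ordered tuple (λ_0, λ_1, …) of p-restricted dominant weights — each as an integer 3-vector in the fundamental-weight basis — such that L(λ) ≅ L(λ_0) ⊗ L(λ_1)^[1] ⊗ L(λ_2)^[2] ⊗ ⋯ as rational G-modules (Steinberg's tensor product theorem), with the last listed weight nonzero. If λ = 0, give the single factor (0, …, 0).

Converting to the ω-basis (c_i = row i of M dotted with v = (33, 9, -70)):
  c_1 = 7*33 + -10*9 + 2*-70 = 1
  c_2 = -3*33 + 4*9 + -1*-70 = 7
  c_3 = -14*33 + 21*9 + -4*-70 = 7
Writing each c_i in base p = 3:
  c_1 = 1 = 1·3^0
  c_2 = 7 = 1·3^0 + 2·3^1
  c_3 = 7 = 1·3^0 + 2·3^1
Factor λ_0 = (1, 1, 1)
Factor λ_1 = (0, 2, 2)

((1, 1, 1), (0, 2, 2))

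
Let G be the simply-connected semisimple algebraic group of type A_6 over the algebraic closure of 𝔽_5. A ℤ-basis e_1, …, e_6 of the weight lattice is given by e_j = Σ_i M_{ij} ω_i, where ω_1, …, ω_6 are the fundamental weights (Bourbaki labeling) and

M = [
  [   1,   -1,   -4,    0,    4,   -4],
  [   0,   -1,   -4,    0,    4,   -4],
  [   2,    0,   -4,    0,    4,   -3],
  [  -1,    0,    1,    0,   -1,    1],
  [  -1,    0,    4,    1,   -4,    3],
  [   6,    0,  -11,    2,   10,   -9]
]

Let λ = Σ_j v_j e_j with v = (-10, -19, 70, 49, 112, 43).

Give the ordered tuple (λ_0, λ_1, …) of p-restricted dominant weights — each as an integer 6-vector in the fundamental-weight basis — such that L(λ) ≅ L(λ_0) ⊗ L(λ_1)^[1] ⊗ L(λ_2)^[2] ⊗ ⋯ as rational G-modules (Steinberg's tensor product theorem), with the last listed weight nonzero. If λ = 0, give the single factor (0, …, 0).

In the fundamental-weight basis, λ has coordinates c = M·v (v = (-10, -19, 70, 49, 112, 43)):
  c_1 = (1)·(-10) + (-1)·(-19) + (-4)·(70) + (0)·(49) + (4)·(112) + (-4)·(43) = 5
  c_2 = (0)·(-10) + (-1)·(-19) + (-4)·(70) + (0)·(49) + (4)·(112) + (-4)·(43) = 15
  c_3 = (2)·(-10) + (0)·(-19) + (-4)·(70) + (0)·(49) + (4)·(112) + (-3)·(43) = 19
  c_4 = (-1)·(-10) + (0)·(-19) + (1)·(70) + (0)·(49) + (-1)·(112) + (1)·(43) = 11
  c_5 = (-1)·(-10) + (0)·(-19) + (4)·(70) + (1)·(49) + (-4)·(112) + (3)·(43) = 20
  c_6 = (6)·(-10) + (0)·(-19) + (-11)·(70) + (2)·(49) + (10)·(112) + (-9)·(43) = 1
Writing each c_i in base p = 5:
  c_1 = 5 = 0·5^0 + 1·5^1
  c_2 = 15 = 0·5^0 + 3·5^1
  c_3 = 19 = 4·5^0 + 3·5^1
  c_4 = 11 = 1·5^0 + 2·5^1
  c_5 = 20 = 0·5^0 + 4·5^1
  c_6 = 1 = 1·5^0
λ_0 = (0, 0, 4, 1, 0, 1)
λ_1 = (1, 3, 3, 2, 4, 0)

((0, 0, 4, 1, 0, 1), (1, 3, 3, 2, 4, 0))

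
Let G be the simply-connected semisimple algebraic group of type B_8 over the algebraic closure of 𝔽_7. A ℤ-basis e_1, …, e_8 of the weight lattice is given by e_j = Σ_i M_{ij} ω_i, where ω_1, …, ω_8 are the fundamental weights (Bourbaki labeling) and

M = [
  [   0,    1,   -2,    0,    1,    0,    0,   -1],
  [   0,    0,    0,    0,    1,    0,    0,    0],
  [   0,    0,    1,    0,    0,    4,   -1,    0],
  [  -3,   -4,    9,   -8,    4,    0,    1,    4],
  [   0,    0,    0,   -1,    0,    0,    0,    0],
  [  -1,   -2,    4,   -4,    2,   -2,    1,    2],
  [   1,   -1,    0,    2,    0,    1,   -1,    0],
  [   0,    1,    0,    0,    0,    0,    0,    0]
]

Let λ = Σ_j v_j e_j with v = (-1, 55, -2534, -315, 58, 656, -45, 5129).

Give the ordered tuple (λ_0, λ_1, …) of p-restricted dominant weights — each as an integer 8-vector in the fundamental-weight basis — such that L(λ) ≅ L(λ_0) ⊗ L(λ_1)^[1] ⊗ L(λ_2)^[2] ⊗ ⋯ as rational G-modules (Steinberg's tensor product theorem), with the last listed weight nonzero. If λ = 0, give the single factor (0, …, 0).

In the fundamental-weight basis, λ has coordinates c = M·v (v = (-1, 55, -2534, -315, 58, 656, -45, 5129)):
  c_1 = (0)·(-1) + (1)·(55) + (-2)·(-2534) + (0)·(-315) + (1)·(58) + (0)·(656) + (0)·(-45) + (-1)·(5129) = 52
  c_2 = (0)·(-1) + (0)·(55) + (0)·(-2534) + (0)·(-315) + (1)·(58) + (0)·(656) + (0)·(-45) + (0)·(5129) = 58
  c_3 = (0)·(-1) + (0)·(55) + (1)·(-2534) + (0)·(-315) + (0)·(58) + (4)·(656) + (-1)·(-45) + (0)·(5129) = 135
  c_4 = (-3)·(-1) + (-4)·(55) + (9)·(-2534) + (-8)·(-315) + (4)·(58) + (0)·(656) + (1)·(-45) + (4)·(5129) = 200
  c_5 = (0)·(-1) + (0)·(55) + (0)·(-2534) + (-1)·(-315) + (0)·(58) + (0)·(656) + (0)·(-45) + (0)·(5129) = 315
  c_6 = (-1)·(-1) + (-2)·(55) + (4)·(-2534) + (-4)·(-315) + (2)·(58) + (-2)·(656) + (1)·(-45) + (2)·(5129) = 32
  c_7 = (1)·(-1) + (-1)·(55) + (0)·(-2534) + (2)·(-315) + (0)·(58) + (1)·(656) + (-1)·(-45) + (0)·(5129) = 15
  c_8 = (0)·(-1) + (1)·(55) + (0)·(-2534) + (0)·(-315) + (0)·(58) + (0)·(656) + (0)·(-45) + (0)·(5129) = 55
Writing each c_i in base p = 7:
  c_1 = 52 = 3·7^0 + 0·7^1 + 1·7^2
  c_2 = 58 = 2·7^0 + 1·7^1 + 1·7^2
  c_3 = 135 = 2·7^0 + 5·7^1 + 2·7^2
  c_4 = 200 = 4·7^0 + 0·7^1 + 4·7^2
  c_5 = 315 = 0·7^0 + 3·7^1 + 6·7^2
  c_6 = 32 = 4·7^0 + 4·7^1
  c_7 = 15 = 1·7^0 + 2·7^1
  c_8 = 55 = 6·7^0 + 0·7^1 + 1·7^2
Factor λ_0 = (3, 2, 2, 4, 0, 4, 1, 6)
Factor λ_1 = (0, 1, 5, 0, 3, 4, 2, 0)
Factor λ_2 = (1, 1, 2, 4, 6, 0, 0, 1)

((3, 2, 2, 4, 0, 4, 1, 6), (0, 1, 5, 0, 3, 4, 2, 0), (1, 1, 2, 4, 6, 0, 0, 1))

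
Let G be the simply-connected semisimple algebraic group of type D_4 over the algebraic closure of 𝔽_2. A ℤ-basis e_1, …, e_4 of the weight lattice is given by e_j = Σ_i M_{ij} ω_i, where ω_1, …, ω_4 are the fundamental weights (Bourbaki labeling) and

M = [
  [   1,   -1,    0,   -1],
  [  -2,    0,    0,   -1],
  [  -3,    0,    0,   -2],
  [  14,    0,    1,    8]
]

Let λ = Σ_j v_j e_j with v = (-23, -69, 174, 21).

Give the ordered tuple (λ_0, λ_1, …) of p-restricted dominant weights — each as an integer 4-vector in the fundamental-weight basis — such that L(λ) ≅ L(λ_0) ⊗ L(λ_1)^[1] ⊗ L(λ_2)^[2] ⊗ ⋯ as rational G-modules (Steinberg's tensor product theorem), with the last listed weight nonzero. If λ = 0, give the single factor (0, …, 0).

((1, 1, 1, 0), (0, 0, 1, 0), (0, 0, 0, 1), (1, 1, 1, 0), (1, 1, 1, 1))

Converting to the ω-basis (c_i = row i of M dotted with v = (-23, -69, 174, 21)):
  c_1 = 1*-23 + -1*-69 + 0*174 + -1*21 = 25
  c_2 = -2*-23 + 0*-69 + 0*174 + -1*21 = 25
  c_3 = -3*-23 + 0*-69 + 0*174 + -2*21 = 27
  c_4 = 14*-23 + 0*-69 + 1*174 + 8*21 = 20
Base-2 expansion of each c_i:
  c_1 = 25 = 1·2^0 + 0·2^1 + 0·2^2 + 1·2^3 + 1·2^4
  c_2 = 25 = 1·2^0 + 0·2^1 + 0·2^2 + 1·2^3 + 1·2^4
  c_3 = 27 = 1·2^0 + 1·2^1 + 0·2^2 + 1·2^3 + 1·2^4
  c_4 = 20 = 0·2^0 + 0·2^1 + 1·2^2 + 0·2^3 + 1·2^4
p-restricted factor λ_0 = (1, 1, 1, 0)
p-restricted factor λ_1 = (0, 0, 1, 0)
p-restricted factor λ_2 = (0, 0, 0, 1)
p-restricted factor λ_3 = (1, 1, 1, 0)
p-restricted factor λ_4 = (1, 1, 1, 1)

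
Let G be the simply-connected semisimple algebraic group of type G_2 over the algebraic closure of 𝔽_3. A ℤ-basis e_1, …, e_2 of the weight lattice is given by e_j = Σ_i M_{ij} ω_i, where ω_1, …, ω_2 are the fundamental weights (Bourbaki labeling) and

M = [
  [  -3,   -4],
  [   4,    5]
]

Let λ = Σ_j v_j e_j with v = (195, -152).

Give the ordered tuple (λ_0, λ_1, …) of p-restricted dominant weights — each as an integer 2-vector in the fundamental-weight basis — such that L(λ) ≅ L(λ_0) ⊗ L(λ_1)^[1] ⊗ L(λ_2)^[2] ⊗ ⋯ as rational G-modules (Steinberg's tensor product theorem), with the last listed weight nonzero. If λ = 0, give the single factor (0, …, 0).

Compute c_i = Σ_j M_{ij} v_j with v = (195, -152):
  c_1 = -3*195 + -4*-152 = 23
  c_2 = 4*195 + 5*-152 = 20
Writing each c_i in base p = 3:
  c_1 = 23 = 2·3^0 + 1·3^1 + 2·3^2
  c_2 = 20 = 2·3^0 + 0·3^1 + 2·3^2
λ_0 = (2, 2)
λ_1 = (1, 0)
λ_2 = (2, 2)

((2, 2), (1, 0), (2, 2))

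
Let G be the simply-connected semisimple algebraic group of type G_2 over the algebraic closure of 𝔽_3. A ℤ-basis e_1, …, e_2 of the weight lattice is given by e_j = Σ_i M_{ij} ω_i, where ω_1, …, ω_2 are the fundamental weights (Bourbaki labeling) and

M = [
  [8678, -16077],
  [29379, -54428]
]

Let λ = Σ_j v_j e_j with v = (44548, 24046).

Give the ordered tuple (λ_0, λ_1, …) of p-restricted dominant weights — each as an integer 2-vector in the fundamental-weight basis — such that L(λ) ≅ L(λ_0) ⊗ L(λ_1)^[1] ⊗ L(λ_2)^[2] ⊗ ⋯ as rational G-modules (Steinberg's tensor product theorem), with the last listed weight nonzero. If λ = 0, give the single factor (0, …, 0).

In the fundamental-weight basis, λ has coordinates c = M·v (v = (44548, 24046)):
  c_1 = 8678*44548 + -16077*24046 = 2
  c_2 = 29379*44548 + -54428*24046 = 4
Expand coordinatewise in base 3:
  c_1 = 2 = 2·3^0
  c_2 = 4 = 1·3^0 + 1·3^1
λ_0 = (2, 1)
λ_1 = (0, 1)

((2, 1), (0, 1))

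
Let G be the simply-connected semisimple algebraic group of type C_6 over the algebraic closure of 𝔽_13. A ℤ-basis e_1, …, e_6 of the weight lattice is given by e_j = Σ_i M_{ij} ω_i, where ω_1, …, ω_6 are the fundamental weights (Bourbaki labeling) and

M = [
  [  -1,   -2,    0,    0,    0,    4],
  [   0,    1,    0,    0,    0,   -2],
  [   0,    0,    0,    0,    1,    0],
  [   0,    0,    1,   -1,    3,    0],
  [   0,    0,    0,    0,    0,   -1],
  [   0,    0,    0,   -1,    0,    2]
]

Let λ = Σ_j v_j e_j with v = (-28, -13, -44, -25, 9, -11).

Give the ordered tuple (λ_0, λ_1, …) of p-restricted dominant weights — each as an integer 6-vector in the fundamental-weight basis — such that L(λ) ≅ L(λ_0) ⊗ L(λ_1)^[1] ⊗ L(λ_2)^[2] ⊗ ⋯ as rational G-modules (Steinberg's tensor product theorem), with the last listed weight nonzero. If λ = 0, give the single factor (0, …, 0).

((10, 9, 9, 8, 11, 3),)

Change of basis e → ω: c = M·v where v = (-28, -13, -44, -25, 9, -11):
  c_1 = -1*-28 + -2*-13 + 0*-44 + 0*-25 + 0*9 + 4*-11 = 10
  c_2 = 0*-28 + 1*-13 + 0*-44 + 0*-25 + 0*9 + -2*-11 = 9
  c_3 = 0*-28 + 0*-13 + 0*-44 + 0*-25 + 1*9 + 0*-11 = 9
  c_4 = 0*-28 + 0*-13 + 1*-44 + -1*-25 + 3*9 + 0*-11 = 8
  c_5 = 0*-28 + 0*-13 + 0*-44 + 0*-25 + 0*9 + -1*-11 = 11
  c_6 = 0*-28 + 0*-13 + 0*-44 + -1*-25 + 0*9 + 2*-11 = 3
Expand coordinatewise in base 13:
  c_1 = 10 = 10·13^0
  c_2 = 9 = 9·13^0
  c_3 = 9 = 9·13^0
  c_4 = 8 = 8·13^0
  c_5 = 11 = 11·13^0
  c_6 = 3 = 3·13^0
p-restricted factor λ_0 = (10, 9, 9, 8, 11, 3)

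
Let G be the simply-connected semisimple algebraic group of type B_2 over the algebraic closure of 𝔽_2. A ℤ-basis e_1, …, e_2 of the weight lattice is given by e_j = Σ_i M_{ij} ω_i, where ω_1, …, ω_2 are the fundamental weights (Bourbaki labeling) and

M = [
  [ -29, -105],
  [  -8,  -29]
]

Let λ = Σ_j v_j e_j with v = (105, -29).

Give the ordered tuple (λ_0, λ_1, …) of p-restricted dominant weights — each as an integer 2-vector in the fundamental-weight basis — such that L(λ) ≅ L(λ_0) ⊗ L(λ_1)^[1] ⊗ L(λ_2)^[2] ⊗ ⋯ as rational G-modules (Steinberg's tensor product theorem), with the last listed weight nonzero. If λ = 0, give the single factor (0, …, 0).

Converting to the ω-basis (c_i = row i of M dotted with v = (105, -29)):
  c_1 = (-29)·(105) + (-105)·(-29) = 0
  c_2 = (-8)·(105) + (-29)·(-29) = 1
Writing each c_i in base p = 2:
  c_1 = 0
  c_2 = 1 = 1·2^0
Factor λ_0 = (0, 1)

((0, 1),)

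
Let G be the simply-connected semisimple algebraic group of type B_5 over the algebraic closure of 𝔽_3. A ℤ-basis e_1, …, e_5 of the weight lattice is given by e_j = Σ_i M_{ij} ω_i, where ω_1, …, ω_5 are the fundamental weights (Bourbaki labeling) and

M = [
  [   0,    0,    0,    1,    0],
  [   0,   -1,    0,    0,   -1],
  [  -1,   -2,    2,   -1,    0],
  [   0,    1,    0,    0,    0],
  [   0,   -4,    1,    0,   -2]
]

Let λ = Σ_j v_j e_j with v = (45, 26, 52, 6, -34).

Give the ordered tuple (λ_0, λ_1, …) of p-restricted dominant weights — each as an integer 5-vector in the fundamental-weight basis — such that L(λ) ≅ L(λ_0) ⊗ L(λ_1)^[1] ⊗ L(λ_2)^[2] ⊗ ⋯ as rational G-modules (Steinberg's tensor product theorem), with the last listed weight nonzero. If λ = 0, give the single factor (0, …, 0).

((0, 2, 1, 2, 1), (2, 2, 0, 2, 2), (0, 0, 0, 2, 1))

Compute c_i = Σ_j M_{ij} v_j with v = (45, 26, 52, 6, -34):
  c_1 = 0*45 + 0*26 + 0*52 + 1*6 + 0*-34 = 6
  c_2 = 0*45 + -1*26 + 0*52 + 0*6 + -1*-34 = 8
  c_3 = -1*45 + -2*26 + 2*52 + -1*6 + 0*-34 = 1
  c_4 = 0*45 + 1*26 + 0*52 + 0*6 + 0*-34 = 26
  c_5 = 0*45 + -4*26 + 1*52 + 0*6 + -2*-34 = 16
Writing each c_i in base p = 3:
  c_1 = 6 = 0·3^0 + 2·3^1
  c_2 = 8 = 2·3^0 + 2·3^1
  c_3 = 1 = 1·3^0
  c_4 = 26 = 2·3^0 + 2·3^1 + 2·3^2
  c_5 = 16 = 1·3^0 + 2·3^1 + 1·3^2
Factor λ_0 = (0, 2, 1, 2, 1)
Factor λ_1 = (2, 2, 0, 2, 2)
Factor λ_2 = (0, 0, 0, 2, 1)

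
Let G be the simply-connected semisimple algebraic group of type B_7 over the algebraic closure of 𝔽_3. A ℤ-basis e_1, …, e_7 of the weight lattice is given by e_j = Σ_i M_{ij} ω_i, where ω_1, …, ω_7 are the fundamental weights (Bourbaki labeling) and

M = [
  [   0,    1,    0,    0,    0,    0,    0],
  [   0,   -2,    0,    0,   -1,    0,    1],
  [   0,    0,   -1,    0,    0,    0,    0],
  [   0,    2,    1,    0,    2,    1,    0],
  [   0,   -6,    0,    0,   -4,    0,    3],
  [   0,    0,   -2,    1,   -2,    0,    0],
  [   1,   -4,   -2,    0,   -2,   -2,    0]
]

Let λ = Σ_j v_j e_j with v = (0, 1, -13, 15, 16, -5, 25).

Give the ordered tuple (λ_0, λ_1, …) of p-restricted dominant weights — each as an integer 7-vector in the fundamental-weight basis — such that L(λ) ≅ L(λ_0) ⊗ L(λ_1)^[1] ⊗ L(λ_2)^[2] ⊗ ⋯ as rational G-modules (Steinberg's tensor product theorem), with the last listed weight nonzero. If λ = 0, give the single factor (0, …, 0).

((1, 1, 1, 1, 2, 0, 0), (0, 2, 1, 2, 1, 0, 0), (0, 0, 1, 1, 0, 1, 0))

In the fundamental-weight basis, λ has coordinates c = M·v (v = (0, 1, -13, 15, 16, -5, 25)):
  c_1 = (0)·(0) + (1)·(1) + (0)·(-13) + (0)·(15) + (0)·(16) + (0)·(-5) + (0)·(25) = 1
  c_2 = (0)·(0) + (-2)·(1) + (0)·(-13) + (0)·(15) + (-1)·(16) + (0)·(-5) + (1)·(25) = 7
  c_3 = (0)·(0) + (0)·(1) + (-1)·(-13) + (0)·(15) + (0)·(16) + (0)·(-5) + (0)·(25) = 13
  c_4 = (0)·(0) + (2)·(1) + (1)·(-13) + (0)·(15) + (2)·(16) + (1)·(-5) + (0)·(25) = 16
  c_5 = (0)·(0) + (-6)·(1) + (0)·(-13) + (0)·(15) + (-4)·(16) + (0)·(-5) + (3)·(25) = 5
  c_6 = (0)·(0) + (0)·(1) + (-2)·(-13) + (1)·(15) + (-2)·(16) + (0)·(-5) + (0)·(25) = 9
  c_7 = (1)·(0) + (-4)·(1) + (-2)·(-13) + (0)·(15) + (-2)·(16) + (-2)·(-5) + (0)·(25) = 0
p = 3; digits c_i = Σ_j d_{ij}·3^j, 0 ≤ d_{ij} < 3:
  c_1 = 1 = 1·3^0
  c_2 = 7 = 1·3^0 + 2·3^1
  c_3 = 13 = 1·3^0 + 1·3^1 + 1·3^2
  c_4 = 16 = 1·3^0 + 2·3^1 + 1·3^2
  c_5 = 5 = 2·3^0 + 1·3^1
  c_6 = 9 = 0·3^0 + 0·3^1 + 1·3^2
  c_7 = 0
λ_0 = (1, 1, 1, 1, 2, 0, 0)
λ_1 = (0, 2, 1, 2, 1, 0, 0)
λ_2 = (0, 0, 1, 1, 0, 1, 0)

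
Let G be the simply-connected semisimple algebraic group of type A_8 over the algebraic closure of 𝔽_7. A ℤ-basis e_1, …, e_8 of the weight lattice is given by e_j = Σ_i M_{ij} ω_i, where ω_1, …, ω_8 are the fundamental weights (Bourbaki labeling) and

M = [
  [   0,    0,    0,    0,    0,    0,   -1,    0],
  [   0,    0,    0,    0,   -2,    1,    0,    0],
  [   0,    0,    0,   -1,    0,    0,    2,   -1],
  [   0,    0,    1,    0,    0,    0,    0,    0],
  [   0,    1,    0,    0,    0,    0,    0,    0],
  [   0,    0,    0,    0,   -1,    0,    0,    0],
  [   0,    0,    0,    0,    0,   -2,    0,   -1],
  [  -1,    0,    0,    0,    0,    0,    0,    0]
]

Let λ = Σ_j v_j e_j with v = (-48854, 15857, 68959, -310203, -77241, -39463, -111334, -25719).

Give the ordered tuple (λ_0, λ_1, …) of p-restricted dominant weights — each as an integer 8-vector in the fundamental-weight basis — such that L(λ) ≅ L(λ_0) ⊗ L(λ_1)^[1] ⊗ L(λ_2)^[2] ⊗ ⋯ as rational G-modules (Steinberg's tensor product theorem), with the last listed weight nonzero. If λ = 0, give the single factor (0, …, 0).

Converting to the ω-basis (c_i = row i of M dotted with v = (-48854, 15857, 68959, -310203, -77241, -39463, -111334, -25719)):
  c_1 = (0)·(-48854) + (0)·(15857) + (0)·(68959) + (0)·(-310203) + (0)·(-77241) + (0)·(-39463) + (-1)·(-111334) + (0)·(-25719) = 111334
  c_2 = (0)·(-48854) + (0)·(15857) + (0)·(68959) + (0)·(-310203) + (-2)·(-77241) + (1)·(-39463) + (0)·(-111334) + (0)·(-25719) = 115019
  c_3 = (0)·(-48854) + (0)·(15857) + (0)·(68959) + (-1)·(-310203) + (0)·(-77241) + (0)·(-39463) + (2)·(-111334) + (-1)·(-25719) = 113254
  c_4 = (0)·(-48854) + (0)·(15857) + (1)·(68959) + (0)·(-310203) + (0)·(-77241) + (0)·(-39463) + (0)·(-111334) + (0)·(-25719) = 68959
  c_5 = (0)·(-48854) + (1)·(15857) + (0)·(68959) + (0)·(-310203) + (0)·(-77241) + (0)·(-39463) + (0)·(-111334) + (0)·(-25719) = 15857
  c_6 = (0)·(-48854) + (0)·(15857) + (0)·(68959) + (0)·(-310203) + (-1)·(-77241) + (0)·(-39463) + (0)·(-111334) + (0)·(-25719) = 77241
  c_7 = (0)·(-48854) + (0)·(15857) + (0)·(68959) + (0)·(-310203) + (0)·(-77241) + (-2)·(-39463) + (0)·(-111334) + (-1)·(-25719) = 104645
  c_8 = (-1)·(-48854) + (0)·(15857) + (0)·(68959) + (0)·(-310203) + (0)·(-77241) + (0)·(-39463) + (0)·(-111334) + (0)·(-25719) = 48854
Writing each c_i in base p = 7:
  c_1 = 111334 = 6·7^0 + 0·7^1 + 4·7^2 + 2·7^3 + 4·7^4 + 6·7^5
  c_2 = 115019 = 2·7^0 + 2·7^1 + 2·7^2 + 6·7^3 + 5·7^4 + 6·7^5
  c_3 = 113254 = 1·7^0 + 2·7^1 + 1·7^2 + 1·7^3 + 5·7^4 + 6·7^5
  c_4 = 68959 = 2·7^0 + 2·7^1 + 0·7^2 + 5·7^3 + 0·7^4 + 4·7^5
  c_5 = 15857 = 2·7^0 + 4·7^1 + 1·7^2 + 4·7^3 + 6·7^4
  c_6 = 77241 = 3·7^0 + 2·7^1 + 1·7^2 + 1·7^3 + 4·7^4 + 4·7^5
  c_7 = 104645 = 2·7^0 + 4·7^1 + 0·7^2 + 4·7^3 + 1·7^4 + 6·7^5
  c_8 = 48854 = 1·7^0 + 0·7^1 + 3·7^2 + 2·7^3 + 6·7^4 + 2·7^5
λ_0 = (6, 2, 1, 2, 2, 3, 2, 1)
λ_1 = (0, 2, 2, 2, 4, 2, 4, 0)
λ_2 = (4, 2, 1, 0, 1, 1, 0, 3)
λ_3 = (2, 6, 1, 5, 4, 1, 4, 2)
λ_4 = (4, 5, 5, 0, 6, 4, 1, 6)
λ_5 = (6, 6, 6, 4, 0, 4, 6, 2)

((6, 2, 1, 2, 2, 3, 2, 1), (0, 2, 2, 2, 4, 2, 4, 0), (4, 2, 1, 0, 1, 1, 0, 3), (2, 6, 1, 5, 4, 1, 4, 2), (4, 5, 5, 0, 6, 4, 1, 6), (6, 6, 6, 4, 0, 4, 6, 2))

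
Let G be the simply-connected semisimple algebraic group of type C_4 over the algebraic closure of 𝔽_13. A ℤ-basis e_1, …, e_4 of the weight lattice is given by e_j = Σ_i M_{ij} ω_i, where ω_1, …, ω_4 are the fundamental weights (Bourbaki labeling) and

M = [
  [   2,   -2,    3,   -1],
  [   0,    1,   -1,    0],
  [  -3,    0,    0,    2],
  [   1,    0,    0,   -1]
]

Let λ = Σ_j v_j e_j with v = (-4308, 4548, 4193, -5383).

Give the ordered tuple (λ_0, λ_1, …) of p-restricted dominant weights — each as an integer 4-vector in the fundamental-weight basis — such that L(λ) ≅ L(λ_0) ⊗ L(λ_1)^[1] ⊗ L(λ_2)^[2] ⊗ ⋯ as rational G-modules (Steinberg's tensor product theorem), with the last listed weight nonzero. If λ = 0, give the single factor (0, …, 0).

((3, 4, 0, 9), (6, 1, 10, 4), (1, 2, 12, 6))

ω-coordinates c = M·v, v = (-4308, 4548, 4193, -5383):
  c_1 = (2)·(-4308) + (-2)·(4548) + (3)·(4193) + (-1)·(-5383) = 250
  c_2 = (0)·(-4308) + (1)·(4548) + (-1)·(4193) + (0)·(-5383) = 355
  c_3 = (-3)·(-4308) + (0)·(4548) + (0)·(4193) + (2)·(-5383) = 2158
  c_4 = (1)·(-4308) + (0)·(4548) + (0)·(4193) + (-1)·(-5383) = 1075
Expand coordinatewise in base 13:
  c_1 = 250 = 3·13^0 + 6·13^1 + 1·13^2
  c_2 = 355 = 4·13^0 + 1·13^1 + 2·13^2
  c_3 = 2158 = 0·13^0 + 10·13^1 + 12·13^2
  c_4 = 1075 = 9·13^0 + 4·13^1 + 6·13^2
λ_0 = (3, 4, 0, 9)
λ_1 = (6, 1, 10, 4)
λ_2 = (1, 2, 12, 6)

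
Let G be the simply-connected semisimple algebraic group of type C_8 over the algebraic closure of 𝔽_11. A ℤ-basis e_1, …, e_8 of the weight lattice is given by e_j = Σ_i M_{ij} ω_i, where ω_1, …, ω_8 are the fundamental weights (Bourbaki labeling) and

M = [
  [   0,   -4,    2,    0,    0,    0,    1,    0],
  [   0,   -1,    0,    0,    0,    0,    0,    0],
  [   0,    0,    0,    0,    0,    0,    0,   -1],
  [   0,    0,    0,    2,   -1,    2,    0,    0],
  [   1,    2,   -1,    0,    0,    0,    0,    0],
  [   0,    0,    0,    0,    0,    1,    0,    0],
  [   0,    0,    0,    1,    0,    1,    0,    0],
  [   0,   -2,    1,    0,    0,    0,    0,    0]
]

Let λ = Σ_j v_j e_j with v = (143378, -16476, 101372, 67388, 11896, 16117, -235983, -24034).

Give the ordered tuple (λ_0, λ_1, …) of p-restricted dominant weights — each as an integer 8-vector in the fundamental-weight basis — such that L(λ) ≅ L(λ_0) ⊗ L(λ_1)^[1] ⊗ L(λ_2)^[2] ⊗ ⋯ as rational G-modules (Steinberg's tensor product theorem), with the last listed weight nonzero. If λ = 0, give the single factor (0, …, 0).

Converting to the ω-basis (c_i = row i of M dotted with v = (143378, -16476, 101372, 67388, 11896, 16117, -235983, -24034)):
  c_1 = (0)·(143378) + (-4)·(-16476) + (2)·(101372) + (0)·(67388) + (0)·(11896) + (0)·(16117) + (1)·(-235983) + (0)·(-24034) = 32665
  c_2 = (0)·(143378) + (-1)·(-16476) + (0)·(101372) + (0)·(67388) + (0)·(11896) + (0)·(16117) + (0)·(-235983) + (0)·(-24034) = 16476
  c_3 = (0)·(143378) + (0)·(-16476) + (0)·(101372) + (0)·(67388) + (0)·(11896) + (0)·(16117) + (0)·(-235983) + (-1)·(-24034) = 24034
  c_4 = (0)·(143378) + (0)·(-16476) + (0)·(101372) + (2)·(67388) + (-1)·(11896) + (2)·(16117) + (0)·(-235983) + (0)·(-24034) = 155114
  c_5 = (1)·(143378) + (2)·(-16476) + (-1)·(101372) + (0)·(67388) + (0)·(11896) + (0)·(16117) + (0)·(-235983) + (0)·(-24034) = 9054
  c_6 = (0)·(143378) + (0)·(-16476) + (0)·(101372) + (0)·(67388) + (0)·(11896) + (1)·(16117) + (0)·(-235983) + (0)·(-24034) = 16117
  c_7 = (0)·(143378) + (0)·(-16476) + (0)·(101372) + (1)·(67388) + (0)·(11896) + (1)·(16117) + (0)·(-235983) + (0)·(-24034) = 83505
  c_8 = (0)·(143378) + (-2)·(-16476) + (1)·(101372) + (0)·(67388) + (0)·(11896) + (0)·(16117) + (0)·(-235983) + (0)·(-24034) = 134324
Writing each c_i in base p = 11:
  c_1 = 32665 = 6·11^0 + 10·11^1 + 5·11^2 + 2·11^3 + 2·11^4
  c_2 = 16476 = 9·11^0 + 1·11^1 + 4·11^2 + 1·11^3 + 1·11^4
  c_3 = 24034 = 10·11^0 + 6·11^1 + 0·11^2 + 7·11^3 + 1·11^4
  c_4 = 155114 = 3·11^0 + 10·11^1 + 5·11^2 + 6·11^3 + 10·11^4
  c_5 = 9054 = 1·11^0 + 9·11^1 + 8·11^2 + 6·11^3
  c_6 = 16117 = 2·11^0 + 2·11^1 + 1·11^2 + 1·11^3 + 1·11^4
  c_7 = 83505 = 4·11^0 + 1·11^1 + 8·11^2 + 7·11^3 + 5·11^4
  c_8 = 134324 = 3·11^0 + 1·11^1 + 10·11^2 + 1·11^3 + 9·11^4
Factor λ_0 = (6, 9, 10, 3, 1, 2, 4, 3)
Factor λ_1 = (10, 1, 6, 10, 9, 2, 1, 1)
Factor λ_2 = (5, 4, 0, 5, 8, 1, 8, 10)
Factor λ_3 = (2, 1, 7, 6, 6, 1, 7, 1)
Factor λ_4 = (2, 1, 1, 10, 0, 1, 5, 9)

((6, 9, 10, 3, 1, 2, 4, 3), (10, 1, 6, 10, 9, 2, 1, 1), (5, 4, 0, 5, 8, 1, 8, 10), (2, 1, 7, 6, 6, 1, 7, 1), (2, 1, 1, 10, 0, 1, 5, 9))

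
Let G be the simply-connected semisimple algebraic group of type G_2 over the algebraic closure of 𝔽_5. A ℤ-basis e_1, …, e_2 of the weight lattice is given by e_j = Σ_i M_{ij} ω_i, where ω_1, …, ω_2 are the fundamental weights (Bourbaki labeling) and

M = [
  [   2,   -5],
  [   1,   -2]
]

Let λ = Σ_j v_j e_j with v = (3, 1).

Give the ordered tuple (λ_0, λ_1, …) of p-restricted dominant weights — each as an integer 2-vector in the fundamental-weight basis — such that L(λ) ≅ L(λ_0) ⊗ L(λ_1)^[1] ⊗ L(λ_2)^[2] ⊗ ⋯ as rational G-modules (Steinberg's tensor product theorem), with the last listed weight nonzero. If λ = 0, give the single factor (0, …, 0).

((1, 1),)

Converting to the ω-basis (c_i = row i of M dotted with v = (3, 1)):
  c_1 = 2·3 + (-5)·(1) = 1
  c_2 = 1·3 + (-2)·(1) = 1
Base-5 expansion of each c_i:
  c_1 = 1 = 1·5^0
  c_2 = 1 = 1·5^0
λ_0 = (1, 1)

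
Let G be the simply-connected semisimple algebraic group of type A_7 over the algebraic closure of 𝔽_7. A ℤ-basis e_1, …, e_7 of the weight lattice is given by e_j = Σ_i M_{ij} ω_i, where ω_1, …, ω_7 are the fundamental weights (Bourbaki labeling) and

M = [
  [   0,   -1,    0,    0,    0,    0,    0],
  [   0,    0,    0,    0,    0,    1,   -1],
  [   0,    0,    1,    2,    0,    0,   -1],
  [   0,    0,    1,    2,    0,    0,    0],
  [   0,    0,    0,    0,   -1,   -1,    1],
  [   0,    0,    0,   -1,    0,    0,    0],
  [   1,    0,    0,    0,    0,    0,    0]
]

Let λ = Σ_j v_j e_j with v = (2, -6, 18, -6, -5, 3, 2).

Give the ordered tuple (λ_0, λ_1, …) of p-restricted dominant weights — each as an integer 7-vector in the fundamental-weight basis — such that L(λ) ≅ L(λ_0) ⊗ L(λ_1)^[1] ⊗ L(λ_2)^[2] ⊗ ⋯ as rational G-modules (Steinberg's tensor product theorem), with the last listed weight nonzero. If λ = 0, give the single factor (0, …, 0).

((6, 1, 4, 6, 4, 6, 2),)

In the fundamental-weight basis, λ has coordinates c = M·v (v = (2, -6, 18, -6, -5, 3, 2)):
  c_1 = (0)·(2) + (-1)·(-6) + (0)·(18) + (0)·(-6) + (0)·(-5) + (0)·(3) + (0)·(2) = 6
  c_2 = (0)·(2) + (0)·(-6) + (0)·(18) + (0)·(-6) + (0)·(-5) + (1)·(3) + (-1)·(2) = 1
  c_3 = (0)·(2) + (0)·(-6) + (1)·(18) + (2)·(-6) + (0)·(-5) + (0)·(3) + (-1)·(2) = 4
  c_4 = (0)·(2) + (0)·(-6) + (1)·(18) + (2)·(-6) + (0)·(-5) + (0)·(3) + (0)·(2) = 6
  c_5 = (0)·(2) + (0)·(-6) + (0)·(18) + (0)·(-6) + (-1)·(-5) + (-1)·(3) + (1)·(2) = 4
  c_6 = (0)·(2) + (0)·(-6) + (0)·(18) + (-1)·(-6) + (0)·(-5) + (0)·(3) + (0)·(2) = 6
  c_7 = (1)·(2) + (0)·(-6) + (0)·(18) + (0)·(-6) + (0)·(-5) + (0)·(3) + (0)·(2) = 2
Base-7 expansion of each c_i:
  c_1 = 6 = 6·7^0
  c_2 = 1 = 1·7^0
  c_3 = 4 = 4·7^0
  c_4 = 6 = 6·7^0
  c_5 = 4 = 4·7^0
  c_6 = 6 = 6·7^0
  c_7 = 2 = 2·7^0
Factor λ_0 = (6, 1, 4, 6, 4, 6, 2)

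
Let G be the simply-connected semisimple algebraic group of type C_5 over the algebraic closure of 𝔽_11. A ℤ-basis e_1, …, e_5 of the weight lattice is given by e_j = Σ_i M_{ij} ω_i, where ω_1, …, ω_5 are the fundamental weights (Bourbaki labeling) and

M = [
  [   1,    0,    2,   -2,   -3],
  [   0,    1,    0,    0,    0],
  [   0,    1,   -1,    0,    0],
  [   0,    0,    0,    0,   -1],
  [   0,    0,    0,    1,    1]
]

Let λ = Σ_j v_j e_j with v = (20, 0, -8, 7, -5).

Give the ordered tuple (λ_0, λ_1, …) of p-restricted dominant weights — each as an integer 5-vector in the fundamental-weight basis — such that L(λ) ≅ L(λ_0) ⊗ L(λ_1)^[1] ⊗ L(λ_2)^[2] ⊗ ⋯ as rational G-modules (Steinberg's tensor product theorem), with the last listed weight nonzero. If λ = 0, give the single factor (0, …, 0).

Compute c_i = Σ_j M_{ij} v_j with v = (20, 0, -8, 7, -5):
  c_1 = (1)·(20) + (0)·(0) + (2)·(-8) + (-2)·(7) + (-3)·(-5) = 5
  c_2 = (0)·(20) + (1)·(0) + (0)·(-8) + (0)·(7) + (0)·(-5) = 0
  c_3 = (0)·(20) + (1)·(0) + (-1)·(-8) + (0)·(7) + (0)·(-5) = 8
  c_4 = (0)·(20) + (0)·(0) + (0)·(-8) + (0)·(7) + (-1)·(-5) = 5
  c_5 = (0)·(20) + (0)·(0) + (0)·(-8) + (1)·(7) + (1)·(-5) = 2
Writing each c_i in base p = 11:
  c_1 = 5 = 5·11^0
  c_2 = 0
  c_3 = 8 = 8·11^0
  c_4 = 5 = 5·11^0
  c_5 = 2 = 2·11^0
p-restricted factor λ_0 = (5, 0, 8, 5, 2)

((5, 0, 8, 5, 2),)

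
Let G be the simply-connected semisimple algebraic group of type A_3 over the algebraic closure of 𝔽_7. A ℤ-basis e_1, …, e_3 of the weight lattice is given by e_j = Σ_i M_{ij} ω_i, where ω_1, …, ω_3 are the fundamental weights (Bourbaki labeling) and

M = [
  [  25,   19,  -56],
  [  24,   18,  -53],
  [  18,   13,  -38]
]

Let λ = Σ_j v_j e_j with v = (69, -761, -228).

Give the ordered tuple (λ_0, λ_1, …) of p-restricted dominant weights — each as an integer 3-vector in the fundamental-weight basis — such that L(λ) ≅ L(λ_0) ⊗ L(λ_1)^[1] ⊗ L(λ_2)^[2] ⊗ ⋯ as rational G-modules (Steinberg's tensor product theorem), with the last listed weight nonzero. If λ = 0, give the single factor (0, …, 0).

ω-coordinates c = M·v, v = (69, -761, -228):
  c_1 = 25*69 + 19*-761 + -56*-228 = 34
  c_2 = 24*69 + 18*-761 + -53*-228 = 42
  c_3 = 18*69 + 13*-761 + -38*-228 = 13
Base-7 expansion of each c_i:
  c_1 = 34 = 6·7^0 + 4·7^1
  c_2 = 42 = 0·7^0 + 6·7^1
  c_3 = 13 = 6·7^0 + 1·7^1
p-restricted factor λ_0 = (6, 0, 6)
p-restricted factor λ_1 = (4, 6, 1)

((6, 0, 6), (4, 6, 1))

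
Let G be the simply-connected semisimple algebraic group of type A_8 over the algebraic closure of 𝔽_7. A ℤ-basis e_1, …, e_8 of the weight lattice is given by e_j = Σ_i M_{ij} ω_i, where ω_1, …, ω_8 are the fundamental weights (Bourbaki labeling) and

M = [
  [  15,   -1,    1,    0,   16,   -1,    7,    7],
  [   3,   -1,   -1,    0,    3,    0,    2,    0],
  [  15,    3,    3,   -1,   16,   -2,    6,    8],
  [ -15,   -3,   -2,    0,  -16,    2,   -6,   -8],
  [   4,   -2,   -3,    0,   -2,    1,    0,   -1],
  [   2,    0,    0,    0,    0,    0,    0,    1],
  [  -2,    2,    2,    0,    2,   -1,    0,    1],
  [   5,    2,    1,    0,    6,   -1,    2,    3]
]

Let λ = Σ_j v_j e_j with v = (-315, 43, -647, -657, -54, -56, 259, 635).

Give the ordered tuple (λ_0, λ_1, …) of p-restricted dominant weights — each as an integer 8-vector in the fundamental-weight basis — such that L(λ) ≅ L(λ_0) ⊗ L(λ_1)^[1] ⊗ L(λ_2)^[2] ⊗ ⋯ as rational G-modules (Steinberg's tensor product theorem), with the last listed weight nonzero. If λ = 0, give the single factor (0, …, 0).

ω-coordinates c = M·v, v = (-315, 43, -647, -657, -54, -56, 259, 635):
  c_1 = 15*-315 + -1*43 + 1*-647 + 0*-657 + 16*-54 + -1*-56 + 7*259 + 7*635 = 35
  c_2 = 3*-315 + -1*43 + -1*-647 + 0*-657 + 3*-54 + 0*-56 + 2*259 + 0*635 = 15
  c_3 = 15*-315 + 3*43 + 3*-647 + -1*-657 + 16*-54 + -2*-56 + 6*259 + 8*635 = 2
  c_4 = -15*-315 + -3*43 + -2*-647 + 0*-657 + -16*-54 + 2*-56 + -6*259 + -8*635 = 8
  c_5 = 4*-315 + -2*43 + -3*-647 + 0*-657 + -2*-54 + 1*-56 + 0*259 + -1*635 = 12
  c_6 = 2*-315 + 0*43 + 0*-647 + 0*-657 + 0*-54 + 0*-56 + 0*259 + 1*635 = 5
  c_7 = -2*-315 + 2*43 + 2*-647 + 0*-657 + 2*-54 + -1*-56 + 0*259 + 1*635 = 5
  c_8 = 5*-315 + 2*43 + 1*-647 + 0*-657 + 6*-54 + -1*-56 + 2*259 + 3*635 = 19
Writing each c_i in base p = 7:
  c_1 = 35 = 0·7^0 + 5·7^1
  c_2 = 15 = 1·7^0 + 2·7^1
  c_3 = 2 = 2·7^0
  c_4 = 8 = 1·7^0 + 1·7^1
  c_5 = 12 = 5·7^0 + 1·7^1
  c_6 = 5 = 5·7^0
  c_7 = 5 = 5·7^0
  c_8 = 19 = 5·7^0 + 2·7^1
λ_0 = (0, 1, 2, 1, 5, 5, 5, 5)
λ_1 = (5, 2, 0, 1, 1, 0, 0, 2)

((0, 1, 2, 1, 5, 5, 5, 5), (5, 2, 0, 1, 1, 0, 0, 2))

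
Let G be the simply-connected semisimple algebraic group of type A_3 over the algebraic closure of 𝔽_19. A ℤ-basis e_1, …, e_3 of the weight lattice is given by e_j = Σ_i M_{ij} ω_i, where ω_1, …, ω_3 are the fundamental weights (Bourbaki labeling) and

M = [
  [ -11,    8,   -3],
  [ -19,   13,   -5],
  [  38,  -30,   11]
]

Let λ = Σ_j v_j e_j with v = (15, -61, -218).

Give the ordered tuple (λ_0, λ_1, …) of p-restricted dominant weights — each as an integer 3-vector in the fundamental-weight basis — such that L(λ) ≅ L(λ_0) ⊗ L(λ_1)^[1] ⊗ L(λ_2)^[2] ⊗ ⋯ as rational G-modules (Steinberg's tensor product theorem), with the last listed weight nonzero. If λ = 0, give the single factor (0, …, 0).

Converting to the ω-basis (c_i = row i of M dotted with v = (15, -61, -218)):
  c_1 = (-11)·(15) + (8)·(-61) + (-3)·(-218) = 1
  c_2 = (-19)·(15) + (13)·(-61) + (-5)·(-218) = 12
  c_3 = (38)·(15) + (-30)·(-61) + (11)·(-218) = 2
p = 19; digits c_i = Σ_j d_{ij}·19^j, 0 ≤ d_{ij} < 19:
  c_1 = 1 = 1·19^0
  c_2 = 12 = 12·19^0
  c_3 = 2 = 2·19^0
p-restricted factor λ_0 = (1, 12, 2)

((1, 12, 2),)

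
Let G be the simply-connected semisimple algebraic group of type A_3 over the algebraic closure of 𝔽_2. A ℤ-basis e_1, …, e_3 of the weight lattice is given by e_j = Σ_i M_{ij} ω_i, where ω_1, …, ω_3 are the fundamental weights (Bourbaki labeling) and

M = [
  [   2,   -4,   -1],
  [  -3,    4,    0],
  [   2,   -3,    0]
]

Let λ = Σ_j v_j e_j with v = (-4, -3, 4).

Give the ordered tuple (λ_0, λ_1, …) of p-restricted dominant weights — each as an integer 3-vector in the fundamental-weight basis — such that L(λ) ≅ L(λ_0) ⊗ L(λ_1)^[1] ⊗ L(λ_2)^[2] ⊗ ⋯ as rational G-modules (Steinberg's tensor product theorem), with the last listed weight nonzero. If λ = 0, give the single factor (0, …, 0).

((0, 0, 1),)

Change of basis e → ω: c = M·v where v = (-4, -3, 4):
  c_1 = (2)·(-4) + (-4)·(-3) + (-1)·(4) = 0
  c_2 = (-3)·(-4) + (4)·(-3) + (0)·(4) = 0
  c_3 = (2)·(-4) + (-3)·(-3) + (0)·(4) = 1
Base-2 expansion of each c_i:
  c_1 = 0
  c_2 = 0
  c_3 = 1 = 1·2^0
Factor λ_0 = (0, 0, 1)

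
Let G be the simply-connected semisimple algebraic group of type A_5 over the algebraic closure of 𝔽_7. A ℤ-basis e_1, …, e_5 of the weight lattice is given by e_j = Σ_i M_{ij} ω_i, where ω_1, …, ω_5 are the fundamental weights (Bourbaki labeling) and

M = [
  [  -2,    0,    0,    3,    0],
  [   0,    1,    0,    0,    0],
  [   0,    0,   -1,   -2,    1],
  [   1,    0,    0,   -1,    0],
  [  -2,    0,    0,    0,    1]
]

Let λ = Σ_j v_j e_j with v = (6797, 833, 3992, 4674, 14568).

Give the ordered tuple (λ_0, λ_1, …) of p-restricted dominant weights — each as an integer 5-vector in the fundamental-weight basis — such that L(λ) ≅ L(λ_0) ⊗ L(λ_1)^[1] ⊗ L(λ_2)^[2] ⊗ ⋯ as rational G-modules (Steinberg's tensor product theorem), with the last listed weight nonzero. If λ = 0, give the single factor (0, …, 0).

((1, 0, 3, 2, 1), (5, 0, 0, 2, 6), (1, 3, 4, 1, 5), (1, 2, 3, 6, 2))

Change of basis e → ω: c = M·v where v = (6797, 833, 3992, 4674, 14568):
  c_1 = (-2)·(6797) + 0·833 + 0·3992 + 3·4674 + 0·14568 = 428
  c_2 = 0·6797 + 1·833 + 0·3992 + 0·4674 + 0·14568 = 833
  c_3 = 0·6797 + 0·833 + (-1)·(3992) + (-2)·(4674) + 1·14568 = 1228
  c_4 = 1·6797 + 0·833 + 0·3992 + (-1)·(4674) + 0·14568 = 2123
  c_5 = (-2)·(6797) + 0·833 + 0·3992 + 0·4674 + 1·14568 = 974
p = 7; digits c_i = Σ_j d_{ij}·7^j, 0 ≤ d_{ij} < 7:
  c_1 = 428 = 1·7^0 + 5·7^1 + 1·7^2 + 1·7^3
  c_2 = 833 = 0·7^0 + 0·7^1 + 3·7^2 + 2·7^3
  c_3 = 1228 = 3·7^0 + 0·7^1 + 4·7^2 + 3·7^3
  c_4 = 2123 = 2·7^0 + 2·7^1 + 1·7^2 + 6·7^3
  c_5 = 974 = 1·7^0 + 6·7^1 + 5·7^2 + 2·7^3
p-restricted factor λ_0 = (1, 0, 3, 2, 1)
p-restricted factor λ_1 = (5, 0, 0, 2, 6)
p-restricted factor λ_2 = (1, 3, 4, 1, 5)
p-restricted factor λ_3 = (1, 2, 3, 6, 2)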